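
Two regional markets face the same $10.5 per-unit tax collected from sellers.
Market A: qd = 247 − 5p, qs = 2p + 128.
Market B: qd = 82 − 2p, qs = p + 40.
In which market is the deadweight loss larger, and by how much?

Market A, by $42.

Market A: pre-tax p* = $17, q* = 162; post-tax q = 147; deadweight loss = $78.75.
Market B: pre-tax p* = $14, q* = 54; post-tax q = 47; deadweight loss = $36.75.
Difference: $78.75 vs $36.75 → market A is larger by $42.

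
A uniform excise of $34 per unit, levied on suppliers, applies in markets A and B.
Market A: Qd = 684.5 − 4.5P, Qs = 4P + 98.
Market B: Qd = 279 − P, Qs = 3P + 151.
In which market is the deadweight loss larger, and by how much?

Market A, by $790.5.

Market A: pre-tax P* = $69, Q* = 374; post-tax Q = 302; deadweight loss = $1224.
Market B: pre-tax P* = $32, Q* = 247; post-tax Q = 221.5; deadweight loss = $433.5.
Difference: $1224 vs $433.5 → market A is larger by $790.5.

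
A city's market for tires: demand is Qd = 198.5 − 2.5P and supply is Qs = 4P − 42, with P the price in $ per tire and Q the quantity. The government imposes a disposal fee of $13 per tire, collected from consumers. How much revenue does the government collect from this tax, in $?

Before the tax: set 198.5 − 2.5P = 4P − 42 → P* = $37, Q* = 106.
With the tax collected from consumers, demand (in seller-price terms) shifts: Qd = 198.5 − 2.5(P + 13).
Solving gives Q = 86 with consumers paying $45 and suppliers receiving $32 (the $13 wedge).
Revenue = t · Q = 13 · 86 = $1118.

Tax revenue = $1118.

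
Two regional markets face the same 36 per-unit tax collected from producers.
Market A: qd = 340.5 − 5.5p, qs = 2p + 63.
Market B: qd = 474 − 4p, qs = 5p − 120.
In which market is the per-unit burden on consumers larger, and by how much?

Market A: pre-tax p* = 37, q* = 137; post-tax q = 84.2; per-unit burden on consumers = 9.6.
Market B: pre-tax p* = 66, q* = 210; post-tax q = 130; per-unit burden on consumers = 20.
Difference: 9.6 vs 20 → market B is larger by 10.4.

Market B, by 10.4.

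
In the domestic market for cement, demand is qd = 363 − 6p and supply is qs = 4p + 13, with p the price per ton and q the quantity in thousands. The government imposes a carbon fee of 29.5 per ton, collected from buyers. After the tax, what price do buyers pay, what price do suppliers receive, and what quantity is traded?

Buyers pay 46.8; suppliers receive 17.3; quantity = 82.2.

Without the tax, 363 − 6p = 4p + 13 gives 10p = 350, so p* = 35 and q* = 153.
With the tax collected from buyers, demand (in seller-price terms) shifts: qd = 363 − 6(p + 29.5).
Solving gives q = 82.2 with buyers paying 46.8 and suppliers receiving 17.3 (the 29.5 wedge).
The less price-elastic side of the market bears the larger share of a per-unit tax.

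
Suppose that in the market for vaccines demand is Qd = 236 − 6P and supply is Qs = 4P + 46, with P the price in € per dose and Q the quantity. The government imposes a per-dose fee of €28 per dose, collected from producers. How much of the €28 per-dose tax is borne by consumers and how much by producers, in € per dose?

Consumers bear €11.2 per dose; producers bear €16.8 per dose.

Before the tax: set 236 − 6P = 4P + 46 → P* = €19, Q* = 122.
With the tax collected from producers, supply shifts: Qs = 4(P − 28) + 46.
New equilibrium: consumers pay €30.2, producers receive €2.2, Q = 54.8. (Wedge: Pb − Ps = 28.)
Burden on consumers: €11.2; on producers: €16.8. (They sum to €28.)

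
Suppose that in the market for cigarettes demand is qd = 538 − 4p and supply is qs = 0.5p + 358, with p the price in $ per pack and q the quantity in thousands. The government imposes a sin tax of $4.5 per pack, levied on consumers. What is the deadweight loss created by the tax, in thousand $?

Deadweight loss = $4.5 thousand.

Before the tax: set 538 − 4p = 0.5p + 358 → p* = $40, q* = 378.
With the tax collected from consumers, demand (in seller-price terms) shifts: qd = 538 − 4(p + 4.5).
Solving gives q = 376 with consumers paying $40.5 and producers receiving $36 (the $4.5 wedge).
Quantity falls by |ΔQ| = |378 − 376| = 2.
DWL = ½ · t · |ΔQ| = ½ · 4.5 · 2 = $4.5.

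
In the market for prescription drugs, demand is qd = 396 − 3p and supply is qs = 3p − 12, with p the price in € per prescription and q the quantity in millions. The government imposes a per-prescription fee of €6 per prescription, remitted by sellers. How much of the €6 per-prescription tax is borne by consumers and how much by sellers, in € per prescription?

Before the tax: set 396 − 3p = 3p − 12 → p* = €68, q* = 192.
With the tax collected from sellers, supply shifts: qs = 3(p − 6) − 12.
Solving gives q = 183 with consumers paying €71 and sellers receiving €65 (the €6 wedge).
Burden on consumers: €3; on sellers: €3. (They sum to €6.)
The less price-elastic side of the market bears the larger share of a per-unit tax.

Consumers bear €3 per prescription; sellers bear €3 per prescription.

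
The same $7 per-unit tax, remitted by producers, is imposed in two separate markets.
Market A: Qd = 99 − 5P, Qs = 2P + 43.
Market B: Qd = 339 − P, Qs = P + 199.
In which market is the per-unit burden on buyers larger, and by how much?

Market B, by $1.5.

Market A: pre-tax P* = $8, Q* = 59; post-tax Q = 49; per-unit burden on buyers = $2.
Market B: pre-tax P* = $70, Q* = 269; post-tax Q = 265.5; per-unit burden on buyers = $3.5.
Difference: $2 vs $3.5 → market B is larger by $1.5.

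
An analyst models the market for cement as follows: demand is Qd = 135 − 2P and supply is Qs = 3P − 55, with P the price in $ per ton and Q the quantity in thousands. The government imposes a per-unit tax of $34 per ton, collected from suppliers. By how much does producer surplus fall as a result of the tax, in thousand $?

Before the tax: set 135 − 2P = 3P − 55 → P* = $38, Q* = 59.
With the tax collected from suppliers, supply shifts: Qs = 3(P − 34) − 55.
New equilibrium: consumers pay $58.4, suppliers receive $24.4, Q = 18.2. (Wedge: Pb − Ps = 34.)
ΔPS is the trapezoid between Q = 18.2 and Q = 59 of height $13.6: ½ · (59 + 18.2) · 13.6 = $524.96.

Producer surplus falls by $524.96 thousand.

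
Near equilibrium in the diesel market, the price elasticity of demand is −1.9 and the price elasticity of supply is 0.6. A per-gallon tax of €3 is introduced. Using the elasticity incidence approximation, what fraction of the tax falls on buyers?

Incidence ratio: buyers' share ≈ εs / (εs + |εd|) = 0.6 / (0.6 + 1.9) = 0.24.
Supply is the less elastic side, so buyers bear the smaller share.

Buyers' share ≈ 0.24.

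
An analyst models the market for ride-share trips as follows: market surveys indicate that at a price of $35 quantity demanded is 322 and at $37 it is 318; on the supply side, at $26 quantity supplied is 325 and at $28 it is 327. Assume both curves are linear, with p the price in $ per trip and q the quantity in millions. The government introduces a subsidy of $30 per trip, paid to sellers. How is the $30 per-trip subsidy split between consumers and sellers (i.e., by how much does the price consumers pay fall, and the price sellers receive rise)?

Consumers gain $10 per trip; sellers gain $20 per trip.

Demand slope: (318 − 322)/(37 − 35) = -2, so qd = 392 − 2p.
Supply slope: (327 − 325)/(28 − 26) = 1, so qs = p + 299.
Without the subsidy, 392 − 2p = p + 299 gives 3p = 93, so p* = $31 and q* = 330.
With a per-unit subsidy paid to sellers, each receives p + 30 per unit sold, so supply becomes qs = (p + 30) + 299.
New equilibrium: consumers pay $21, sellers receive $51, q = 350. (Wedge: pb − ps = −30.)
Gain to consumers: $10; to sellers: $20. (They sum to $30.)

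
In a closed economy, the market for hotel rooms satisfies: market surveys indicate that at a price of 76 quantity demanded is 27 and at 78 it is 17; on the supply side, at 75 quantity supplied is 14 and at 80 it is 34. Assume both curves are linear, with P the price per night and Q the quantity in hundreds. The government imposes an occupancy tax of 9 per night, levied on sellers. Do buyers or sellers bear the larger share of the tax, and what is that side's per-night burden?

Demand slope: (17 − 27)/(78 − 76) = -5, so Qd = 407 − 5P.
Supply slope: (34 − 14)/(80 − 75) = 4, so Qs = 4P − 286.
Before the tax: set 407 − 5P = 4P − 286 → P* = 77, Q* = 22.
With the tax collected from sellers, supply shifts: Qs = 4(P − 9) − 286.
Solving gives Q = 2 with buyers paying 81 and sellers receiving 72 (the 9 wedge).
Per-night burden: buyers 4, sellers 5.
Sellers take the larger share because supply is less price-elastic here (demand slope 5 vs supply slope 4).
The less price-elastic side of the market bears the larger share of a per-unit tax.

Sellers bear the larger share: 5 per night.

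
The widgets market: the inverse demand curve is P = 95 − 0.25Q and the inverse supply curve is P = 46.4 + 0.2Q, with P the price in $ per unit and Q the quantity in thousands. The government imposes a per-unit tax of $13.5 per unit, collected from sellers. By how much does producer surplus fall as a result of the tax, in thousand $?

Producer surplus falls by $558 thousand.

Inverting to Q(P) form: Qd = 380 − 4P; Qs = 5P − 232.
Without the tax, 380 − 4P = 5P − 232 gives 9P = 612, so P* = $68 and Q* = 108.
With the tax collected from sellers, supply shifts: Qs = 5(P − 13.5) − 232.
Solving gives Q = 78 with buyers paying $75.5 and sellers receiving $62 (the $13.5 wedge).
ΔPS is the trapezoid between Q = 78 and Q = 108 of height $6: ½ · (108 + 78) · 6 = $558.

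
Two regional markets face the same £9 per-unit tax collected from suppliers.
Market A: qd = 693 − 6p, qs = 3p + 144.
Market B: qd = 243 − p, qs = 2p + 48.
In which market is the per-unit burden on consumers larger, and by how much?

Market A: pre-tax p* = £61, q* = 327; post-tax q = 309; per-unit burden on consumers = £3.
Market B: pre-tax p* = £65, q* = 178; post-tax q = 172; per-unit burden on consumers = £6.
Difference: £3 vs £6 → market B is larger by £3.

Market B, by £3.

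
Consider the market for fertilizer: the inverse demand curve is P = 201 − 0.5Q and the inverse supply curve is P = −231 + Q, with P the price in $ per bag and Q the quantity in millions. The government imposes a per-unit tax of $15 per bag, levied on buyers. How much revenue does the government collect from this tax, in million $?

Tax revenue = $4170 million.

Rewrite in direct form: Qd = 402 − 2P and Qs = P + 231.
Before the tax: set 402 − 2P = P + 231 → P* = $57, Q* = 288.
With the tax collected from buyers, demand (in seller-price terms) shifts: Qd = 402 − 2(P + 15).
New equilibrium: buyers pay $62, producers receive $47, Q = 278. (Wedge: Pb − Ps = 15.)
Revenue = t · Q = 15 · 278 = $4170.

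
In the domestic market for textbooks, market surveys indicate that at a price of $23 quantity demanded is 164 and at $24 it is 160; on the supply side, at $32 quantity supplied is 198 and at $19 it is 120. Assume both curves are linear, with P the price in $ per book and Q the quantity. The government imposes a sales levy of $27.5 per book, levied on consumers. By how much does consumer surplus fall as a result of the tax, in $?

Consumer surplus falls by $2029.5.

Demand slope: (160 − 164)/(24 − 23) = -4, so Qd = 256 − 4P.
Supply slope: (120 − 198)/(19 − 32) = 6, so Qs = 6P + 6.
Before the tax: set 256 − 4P = 6P + 6 → P* = $25, Q* = 156.
With the tax collected from consumers, demand (in seller-price terms) shifts: Qd = 256 − 4(P + 27.5).
New equilibrium: consumers pay $41.5, suppliers receive $14, Q = 90. (Wedge: Pb − Ps = 27.5.)
ΔCS is the trapezoid between Q = 90 and Q = 156 of height $16.5: ½ · (156 + 90) · 16.5 = $2029.5.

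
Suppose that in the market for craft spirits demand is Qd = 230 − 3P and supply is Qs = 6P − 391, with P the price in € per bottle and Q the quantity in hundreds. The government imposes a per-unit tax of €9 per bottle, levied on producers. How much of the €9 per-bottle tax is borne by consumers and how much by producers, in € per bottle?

Consumers bear €6 per bottle; producers bear €3 per bottle.

Before the tax: set 230 − 3P = 6P − 391 → P* = €69, Q* = 23.
With the tax collected from producers, supply shifts: Qs = 6(P − 9) − 391.
New equilibrium: consumers pay €75, producers receive €66, Q = 5. (Wedge: Pb − Ps = 9.)
Burden on consumers: €6; on producers: €3. (They sum to €9.)
The less price-elastic side of the market bears the larger share of a per-unit tax.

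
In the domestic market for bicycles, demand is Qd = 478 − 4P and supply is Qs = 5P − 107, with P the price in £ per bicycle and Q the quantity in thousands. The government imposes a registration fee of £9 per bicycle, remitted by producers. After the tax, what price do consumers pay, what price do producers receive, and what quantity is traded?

Consumers pay £70; producers receive £61; quantity = 198.

Before the tax: set 478 − 4P = 5P − 107 → P* = £65, Q* = 218.
With the tax collected from producers, supply shifts: Qs = 5(P − 9) − 107.
Solving gives Q = 198 with consumers paying £70 and producers receiving £61 (the £9 wedge).
The less price-elastic side of the market bears the larger share of a per-unit tax.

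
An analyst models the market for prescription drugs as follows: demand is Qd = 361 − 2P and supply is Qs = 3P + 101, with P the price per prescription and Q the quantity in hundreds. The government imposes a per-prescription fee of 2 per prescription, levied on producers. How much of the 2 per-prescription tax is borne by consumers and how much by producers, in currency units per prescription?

Without the tax, 361 − 2P = 3P + 101 gives 5P = 260, so P* = 52 and Q* = 257.
With the tax collected from producers, supply shifts: Qs = 3(P − 2) + 101.
Solving gives Q = 254.6 with consumers paying 53.2 and producers receiving 51.2 (the 2 wedge).
Burden on consumers: 1.2; on producers: 0.8. (They sum to 2.)
The less price-elastic side of the market bears the larger share of a per-unit tax.

Consumers bear 1.2 per prescription; producers bear 0.8 per prescription.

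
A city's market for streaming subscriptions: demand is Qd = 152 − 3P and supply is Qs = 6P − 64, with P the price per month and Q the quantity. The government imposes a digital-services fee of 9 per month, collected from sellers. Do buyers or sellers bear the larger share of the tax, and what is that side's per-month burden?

Before the tax: set 152 − 3P = 6P − 64 → P* = 24, Q* = 80.
With the tax collected from sellers, supply shifts: Qs = 6(P − 9) − 64.
New equilibrium: buyers pay 30, sellers receive 21, Q = 62. (Wedge: Pb − Ps = 9.)
Per-month burden: buyers 6, sellers 3.
Buyers take the larger share because demand is less price-elastic here (demand slope 3 vs supply slope 6).

Buyers bear the larger share: 6 per month.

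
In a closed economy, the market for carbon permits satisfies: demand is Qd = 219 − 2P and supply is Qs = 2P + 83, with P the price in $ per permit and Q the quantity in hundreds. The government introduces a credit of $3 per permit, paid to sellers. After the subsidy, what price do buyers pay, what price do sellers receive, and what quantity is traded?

Buyers pay $32.5; sellers receive $35.5; quantity = 154.

Before the subsidy: set 219 − 2P = 2P + 83 → P* = $34, Q* = 151.
With a per-unit subsidy paid to sellers, each receives P + 3 per unit sold, so supply becomes Qs = 2(P + 3) + 83.
New equilibrium: buyers pay $32.5, sellers receive $35.5, Q = 154. (Wedge: Pb − Ps = −3.)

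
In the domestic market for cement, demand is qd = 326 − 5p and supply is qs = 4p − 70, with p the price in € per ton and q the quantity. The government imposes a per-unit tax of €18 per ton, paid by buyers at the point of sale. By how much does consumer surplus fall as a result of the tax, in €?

Consumer surplus falls by €688.

Before the tax: set 326 − 5p = 4p − 70 → p* = €44, q* = 106.
With the tax collected from buyers, demand (in seller-price terms) shifts: qd = 326 − 5(p + 18).
Solving gives q = 66 with buyers paying €52 and sellers receiving €34 (the €18 wedge).
ΔCS is the trapezoid between Q = 66 and Q = 106 of height €8: ½ · (106 + 66) · 8 = €688.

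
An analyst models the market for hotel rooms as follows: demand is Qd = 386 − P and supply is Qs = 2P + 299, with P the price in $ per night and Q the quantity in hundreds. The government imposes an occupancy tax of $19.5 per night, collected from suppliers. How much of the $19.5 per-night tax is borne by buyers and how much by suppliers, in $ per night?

Buyers bear $13 per night; suppliers bear $6.5 per night.

Before the tax: set 386 − P = 2P + 299 → P* = $29, Q* = 357.
With the tax collected from suppliers, supply shifts: Qs = 2(P − 19.5) + 299.
New equilibrium: buyers pay $42, suppliers receive $22.5, Q = 344. (Wedge: Pb − Ps = 19.5.)
Burden on buyers: $13; on suppliers: $6.5. (They sum to $19.5.)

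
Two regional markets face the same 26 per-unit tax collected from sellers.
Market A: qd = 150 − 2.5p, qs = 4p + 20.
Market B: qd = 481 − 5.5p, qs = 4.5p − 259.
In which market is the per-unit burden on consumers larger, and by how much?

Market A, by 4.3.

Market A: pre-tax p* = 20, q* = 100; post-tax q = 60; per-unit burden on consumers = 16.
Market B: pre-tax p* = 74, q* = 74; post-tax q = 9.65; per-unit burden on consumers = 11.7.
Difference: 16 vs 11.7 → market A is larger by 4.3.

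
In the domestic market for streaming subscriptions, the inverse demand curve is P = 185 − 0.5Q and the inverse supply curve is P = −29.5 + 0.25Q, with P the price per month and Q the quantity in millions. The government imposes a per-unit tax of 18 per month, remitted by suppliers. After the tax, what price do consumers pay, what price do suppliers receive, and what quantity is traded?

Rewrite in direct form: Qd = 370 − 2P and Qs = 4P + 118.
Without the tax, 370 − 2P = 4P + 118 gives 6P = 252, so P* = 42 and Q* = 286.
With the tax collected from suppliers, supply shifts: Qs = 4(P − 18) + 118.
Solving gives Q = 262 with consumers paying 54 and suppliers receiving 36 (the 18 wedge).

Consumers pay 54; suppliers receive 36; quantity = 262.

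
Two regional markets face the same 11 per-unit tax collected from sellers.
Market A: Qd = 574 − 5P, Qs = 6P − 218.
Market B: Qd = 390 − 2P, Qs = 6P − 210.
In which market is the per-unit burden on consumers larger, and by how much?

Market A: pre-tax P* = 72, Q* = 214; post-tax Q = 184; per-unit burden on consumers = 6.
Market B: pre-tax P* = 75, Q* = 240; post-tax Q = 223.5; per-unit burden on consumers = 8.25.
Difference: 6 vs 8.25 → market B is larger by 2.25.

Market B, by 2.25.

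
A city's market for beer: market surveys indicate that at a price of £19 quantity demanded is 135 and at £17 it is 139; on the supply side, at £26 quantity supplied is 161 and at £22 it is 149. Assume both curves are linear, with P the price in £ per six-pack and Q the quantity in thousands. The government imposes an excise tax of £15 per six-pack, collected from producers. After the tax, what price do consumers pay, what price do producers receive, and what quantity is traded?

Consumers pay £27; producers receive £12; quantity = 119.

Demand slope: (139 − 135)/(17 − 19) = -2, so Qd = 173 − 2P.
Supply slope: (149 − 161)/(22 − 26) = 3, so Qs = 3P + 83.
Without the tax, 173 − 2P = 3P + 83 gives 5P = 90, so P* = £18 and Q* = 137.
With the tax collected from producers, supply shifts: Qs = 3(P − 15) + 83.
New equilibrium: consumers pay £27, producers receive £12, Q = 119. (Wedge: Pb − Ps = 15.)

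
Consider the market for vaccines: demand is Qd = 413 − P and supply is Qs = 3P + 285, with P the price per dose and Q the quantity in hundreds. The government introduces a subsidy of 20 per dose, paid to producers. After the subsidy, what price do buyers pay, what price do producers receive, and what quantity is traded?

Buyers pay 17; producers receive 37; quantity = 396.

Before the subsidy: set 413 − P = 3P + 285 → P* = 32, Q* = 381.
With a per-unit subsidy paid to producers, each receives P + 20 per unit sold, so supply becomes Qs = 3(P + 20) + 285.
Solving gives Q = 396 with buyers paying 17 and producers receiving 37 (the 20 wedge).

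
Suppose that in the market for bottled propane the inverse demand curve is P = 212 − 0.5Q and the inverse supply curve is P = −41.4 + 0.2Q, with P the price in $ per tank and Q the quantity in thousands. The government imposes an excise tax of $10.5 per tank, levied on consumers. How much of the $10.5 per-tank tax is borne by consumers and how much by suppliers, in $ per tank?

Consumers bear $7.5 per tank; suppliers bear $3 per tank.

Inverting to Q(P) form: Qd = 424 − 2P; Qs = 5P + 207.
Before the tax: set 424 − 2P = 5P + 207 → P* = $31, Q* = 362.
With the tax collected from consumers, demand (in seller-price terms) shifts: Qd = 424 − 2(P + 10.5).
New equilibrium: consumers pay $38.5, suppliers receive $28, Q = 347. (Wedge: Pb − Ps = 10.5.)
Burden on consumers: $7.5; on suppliers: $3. (They sum to $10.5.)
The less price-elastic side of the market bears the larger share of a per-unit tax.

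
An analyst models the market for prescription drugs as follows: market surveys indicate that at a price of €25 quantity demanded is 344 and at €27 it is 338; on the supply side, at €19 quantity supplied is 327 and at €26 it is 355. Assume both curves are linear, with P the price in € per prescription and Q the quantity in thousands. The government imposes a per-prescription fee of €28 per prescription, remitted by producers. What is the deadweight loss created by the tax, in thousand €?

Deadweight loss = €672 thousand.

Demand slope: (338 − 344)/(27 − 25) = -3, so Qd = 419 − 3P.
Supply slope: (355 − 327)/(26 − 19) = 4, so Qs = 4P + 251.
Before the tax: set 419 − 3P = 4P + 251 → P* = €24, Q* = 347.
With the tax collected from producers, supply shifts: Qs = 4(P − 28) + 251.
Solving gives Q = 299 with buyers paying €40 and producers receiving €12 (the €28 wedge).
Quantity falls by |ΔQ| = |347 − 299| = 48.
DWL = ½ · t · |ΔQ| = ½ · 28 · 48 = €672.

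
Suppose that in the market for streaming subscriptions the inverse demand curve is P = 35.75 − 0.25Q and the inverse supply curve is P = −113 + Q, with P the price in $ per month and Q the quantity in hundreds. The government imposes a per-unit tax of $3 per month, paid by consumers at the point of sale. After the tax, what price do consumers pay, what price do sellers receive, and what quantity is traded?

Inverting to Q(P) form: Qd = 143 − 4P; Qs = P + 113.
Before the tax: set 143 − 4P = P + 113 → P* = $6, Q* = 119.
With the tax collected from consumers, demand (in seller-price terms) shifts: Qd = 143 − 4(P + 3).
New equilibrium: consumers pay $6.6, sellers receive $3.6, Q = 116.6. (Wedge: Pb − Ps = 3.)

Consumers pay $6.6; sellers receive $3.6; quantity = 116.6.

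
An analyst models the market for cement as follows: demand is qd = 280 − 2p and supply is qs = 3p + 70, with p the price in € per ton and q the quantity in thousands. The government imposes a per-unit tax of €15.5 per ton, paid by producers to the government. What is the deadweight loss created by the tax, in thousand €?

Deadweight loss = €144.15 thousand.

Without the tax, 280 − 2p = 3p + 70 gives 5p = 210, so p* = €42 and q* = 196.
With the tax collected from producers, supply shifts: qs = 3(p − 15.5) + 70.
New equilibrium: consumers pay €51.3, producers receive €35.8, q = 177.4. (Wedge: pb − ps = 15.5.)
Quantity falls by |ΔQ| = |196 − 177.4| = 18.6.
DWL = ½ · t · |ΔQ| = ½ · 15.5 · 18.6 = €144.15.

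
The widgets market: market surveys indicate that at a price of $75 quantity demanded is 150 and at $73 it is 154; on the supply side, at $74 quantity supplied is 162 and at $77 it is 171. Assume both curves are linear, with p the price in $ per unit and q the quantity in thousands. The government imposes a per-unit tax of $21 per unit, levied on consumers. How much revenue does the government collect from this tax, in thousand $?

Demand slope: (154 − 150)/(73 − 75) = -2, so qd = 300 − 2p.
Supply slope: (171 − 162)/(77 − 74) = 3, so qs = 3p − 60.
Without the tax, 300 − 2p = 3p − 60 gives 5p = 360, so p* = $72 and q* = 156.
With the tax collected from consumers, demand (in seller-price terms) shifts: qd = 300 − 2(p + 21).
New equilibrium: consumers pay $84.6, sellers receive $63.6, q = 130.8. (Wedge: pb − ps = 21.)
Revenue = t · Q = 21 · 130.8 = $2746.8.

Tax revenue = $2746.8 thousand.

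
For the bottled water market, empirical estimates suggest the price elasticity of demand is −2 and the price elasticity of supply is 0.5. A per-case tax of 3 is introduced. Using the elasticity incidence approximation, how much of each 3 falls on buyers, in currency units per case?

Incidence ratio: buyers' share ≈ εs / (εs + |εd|) = 0.5 / (0.5 + 2) = 0.2.
So buyers bear ≈ 0.2 × 3 = 0.6; producers bear 2.4.

Buyers bear ≈ 0.6 per case.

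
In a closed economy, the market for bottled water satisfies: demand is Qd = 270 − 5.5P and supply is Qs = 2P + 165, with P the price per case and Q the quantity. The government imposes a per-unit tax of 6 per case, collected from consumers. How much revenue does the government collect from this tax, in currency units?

Before the tax: set 270 − 5.5P = 2P + 165 → P* = 14, Q* = 193.
With the tax collected from consumers, demand (in seller-price terms) shifts: Qd = 270 − 5.5(P + 6).
New equilibrium: consumers pay 15.6, producers receive 9.6, Q = 184.2. (Wedge: Pb − Ps = 6.)
Revenue = t · Q = 6 · 184.2 = 1105.2.

Tax revenue = 1105.2.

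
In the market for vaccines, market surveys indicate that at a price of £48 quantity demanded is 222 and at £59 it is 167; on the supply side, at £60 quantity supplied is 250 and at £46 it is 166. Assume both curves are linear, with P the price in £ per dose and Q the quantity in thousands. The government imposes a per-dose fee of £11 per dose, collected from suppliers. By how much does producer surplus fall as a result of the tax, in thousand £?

Demand slope: (167 − 222)/(59 − 48) = -5, so Qd = 462 − 5P.
Supply slope: (166 − 250)/(46 − 60) = 6, so Qs = 6P − 110.
Before the tax: set 462 − 5P = 6P − 110 → P* = £52, Q* = 202.
With the tax collected from suppliers, supply shifts: Qs = 6(P − 11) − 110.
Solving gives Q = 172 with buyers paying £58 and suppliers receiving £47 (the £11 wedge).
ΔPS is the trapezoid between Q = 172 and Q = 202 of height £5: ½ · (202 + 172) · 5 = £935.

Producer surplus falls by £935 thousand.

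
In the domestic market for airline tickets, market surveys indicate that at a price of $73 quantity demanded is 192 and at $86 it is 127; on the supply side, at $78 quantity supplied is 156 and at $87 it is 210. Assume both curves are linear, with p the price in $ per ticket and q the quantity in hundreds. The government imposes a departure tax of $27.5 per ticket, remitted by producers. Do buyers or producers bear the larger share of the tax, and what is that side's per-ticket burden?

Buyers bear the larger share: $15 per ticket.

Demand slope: (127 − 192)/(86 − 73) = -5, so qd = 557 − 5p.
Supply slope: (210 − 156)/(87 − 78) = 6, so qs = 6p − 312.
Without the tax, 557 − 5p = 6p − 312 gives 11p = 869, so p* = $79 and q* = 162.
With the tax collected from producers, supply shifts: qs = 6(p − 27.5) − 312.
New equilibrium: buyers pay $94, producers receive $66.5, q = 87. (Wedge: pb − ps = 27.5.)
Per-ticket burden: buyers $15, producers $12.5.
Buyers take the larger share because demand is less price-elastic here (demand slope 5 vs supply slope 6).
The less price-elastic side of the market bears the larger share of a per-unit tax.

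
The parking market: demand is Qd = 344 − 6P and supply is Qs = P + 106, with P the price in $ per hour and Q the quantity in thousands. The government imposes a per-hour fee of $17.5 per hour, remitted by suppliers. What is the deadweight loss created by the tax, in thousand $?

Deadweight loss = $131.25 thousand.

Before the tax: set 344 − 6P = P + 106 → P* = $34, Q* = 140.
With the tax collected from suppliers, supply shifts: Qs = (P − 17.5) + 106.
Solving gives Q = 125 with buyers paying $36.5 and suppliers receiving $19 (the $17.5 wedge).
Quantity falls by |ΔQ| = |140 − 125| = 15.
DWL = ½ · t · |ΔQ| = ½ · 17.5 · 15 = $131.25.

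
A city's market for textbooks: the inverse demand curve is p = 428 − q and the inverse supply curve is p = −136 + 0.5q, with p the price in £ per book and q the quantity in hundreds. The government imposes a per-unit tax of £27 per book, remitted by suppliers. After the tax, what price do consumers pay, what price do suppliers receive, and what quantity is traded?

Rewrite in direct form: qd = 428 − p and qs = 2p + 272.
Without the tax, 428 − p = 2p + 272 gives 3p = 156, so p* = £52 and q* = 376.
With the tax collected from suppliers, supply shifts: qs = 2(p − 27) + 272.
New equilibrium: consumers pay £70, suppliers receive £43, q = 358. (Wedge: pb − ps = 27.)
The less price-elastic side of the market bears the larger share of a per-unit tax.

Consumers pay £70; suppliers receive £43; quantity = 358.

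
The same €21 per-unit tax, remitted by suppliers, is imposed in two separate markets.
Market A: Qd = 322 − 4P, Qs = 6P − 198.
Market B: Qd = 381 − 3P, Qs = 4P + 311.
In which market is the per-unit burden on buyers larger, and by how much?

Market A, by €0.6.

Market A: pre-tax P* = €52, Q* = 114; post-tax Q = 63.6; per-unit burden on buyers = €12.6.
Market B: pre-tax P* = €10, Q* = 351; post-tax Q = 315; per-unit burden on buyers = €12.
Difference: €12.6 vs €12 → market A is larger by €0.6.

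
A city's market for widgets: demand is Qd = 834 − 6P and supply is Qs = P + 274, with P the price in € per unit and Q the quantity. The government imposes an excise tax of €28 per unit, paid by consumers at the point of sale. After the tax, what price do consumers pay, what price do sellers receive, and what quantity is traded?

Consumers pay €84; sellers receive €56; quantity = 330.

Without the tax, 834 − 6P = P + 274 gives 7P = 560, so P* = €80 and Q* = 354.
With the tax collected from consumers, demand (in seller-price terms) shifts: Qd = 834 − 6(P + 28).
Solving gives Q = 330 with consumers paying €84 and sellers receiving €56 (the €28 wedge).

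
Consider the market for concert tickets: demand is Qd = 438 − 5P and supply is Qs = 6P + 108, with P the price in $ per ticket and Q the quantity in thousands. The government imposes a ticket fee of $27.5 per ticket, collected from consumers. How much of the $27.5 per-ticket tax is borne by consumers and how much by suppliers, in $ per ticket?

Consumers bear $15 per ticket; suppliers bear $12.5 per ticket.

Without the tax, 438 − 5P = 6P + 108 gives 11P = 330, so P* = $30 and Q* = 288.
With the tax collected from consumers, demand (in seller-price terms) shifts: Qd = 438 − 5(P + 27.5).
New equilibrium: consumers pay $45, suppliers receive $17.5, Q = 213. (Wedge: Pb − Ps = 27.5.)
Burden on consumers: $15; on suppliers: $12.5. (They sum to $27.5.)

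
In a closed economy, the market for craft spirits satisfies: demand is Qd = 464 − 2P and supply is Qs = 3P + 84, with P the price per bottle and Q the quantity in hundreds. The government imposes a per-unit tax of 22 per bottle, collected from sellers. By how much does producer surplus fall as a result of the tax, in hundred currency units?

Producer surplus falls by 2629.44 hundred.

Before the tax: set 464 − 2P = 3P + 84 → P* = 76, Q* = 312.
With the tax collected from sellers, supply shifts: Qs = 3(P − 22) + 84.
Solving gives Q = 285.6 with consumers paying 89.2 and sellers receiving 67.2 (the 22 wedge).
ΔPS is the trapezoid between Q = 285.6 and Q = 312 of height 8.8: ½ · (312 + 285.6) · 8.8 = 2629.44.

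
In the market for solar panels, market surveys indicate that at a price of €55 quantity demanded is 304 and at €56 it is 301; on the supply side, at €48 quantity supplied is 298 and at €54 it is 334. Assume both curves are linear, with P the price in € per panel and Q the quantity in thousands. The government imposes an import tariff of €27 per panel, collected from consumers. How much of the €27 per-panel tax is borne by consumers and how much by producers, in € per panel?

Demand slope: (301 − 304)/(56 − 55) = -3, so Qd = 469 − 3P.
Supply slope: (334 − 298)/(54 − 48) = 6, so Qs = 6P + 10.
Before the tax: set 469 − 3P = 6P + 10 → P* = €51, Q* = 316.
With the tax collected from consumers, demand (in seller-price terms) shifts: Qd = 469 − 3(P + 27).
New equilibrium: consumers pay €69, producers receive €42, Q = 262. (Wedge: Pb − Ps = 27.)
Burden on consumers: €18; on producers: €9. (They sum to €27.)
The less price-elastic side of the market bears the larger share of a per-unit tax.

Consumers bear €18 per panel; producers bear €9 per panel.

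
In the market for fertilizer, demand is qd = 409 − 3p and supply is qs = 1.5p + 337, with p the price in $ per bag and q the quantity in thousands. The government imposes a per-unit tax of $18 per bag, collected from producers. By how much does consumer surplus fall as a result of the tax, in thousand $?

Before the tax: set 409 − 3p = 1.5p + 337 → p* = $16, q* = 361.
With the tax collected from producers, supply shifts: qs = 1.5(p − 18) + 337.
New equilibrium: buyers pay $22, producers receive $4, q = 343. (Wedge: pb − ps = 18.)
ΔCS is the trapezoid between Q = 343 and Q = 361 of height $6: ½ · (361 + 343) · 6 = $2112.

Consumer surplus falls by $2112 thousand.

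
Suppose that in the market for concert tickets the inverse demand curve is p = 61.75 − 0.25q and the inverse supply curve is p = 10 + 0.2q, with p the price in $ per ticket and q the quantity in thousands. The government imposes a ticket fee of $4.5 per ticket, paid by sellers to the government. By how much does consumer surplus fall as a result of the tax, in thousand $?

Consumer surplus falls by $275 thousand.

Rewrite in direct form: qd = 247 − 4p and qs = 5p − 50.
Before the tax: set 247 − 4p = 5p − 50 → p* = $33, q* = 115.
With the tax collected from sellers, supply shifts: qs = 5(p − 4.5) − 50.
Solving gives q = 105 with buyers paying $35.5 and sellers receiving $31 (the $4.5 wedge).
ΔCS is the trapezoid between Q = 105 and Q = 115 of height $2.5: ½ · (115 + 105) · 2.5 = $275.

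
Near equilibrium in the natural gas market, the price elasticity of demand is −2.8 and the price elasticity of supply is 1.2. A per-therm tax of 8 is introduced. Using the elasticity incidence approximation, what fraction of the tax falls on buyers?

Buyers' share ≈ 0.3.

Incidence ratio: buyers' share ≈ εs / (εs + |εd|) = 1.2 / (1.2 + 2.8) = 0.3.
Supply is the less elastic side, so buyers bear the smaller share.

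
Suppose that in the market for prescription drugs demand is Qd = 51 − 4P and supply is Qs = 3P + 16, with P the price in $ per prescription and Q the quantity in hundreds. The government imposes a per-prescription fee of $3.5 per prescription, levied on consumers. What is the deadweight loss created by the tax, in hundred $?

Before the tax: set 51 − 4P = 3P + 16 → P* = $5, Q* = 31.
With the tax collected from consumers, demand (in seller-price terms) shifts: Qd = 51 − 4(P + 3.5).
New equilibrium: consumers pay $6.5, suppliers receive $3, Q = 25. (Wedge: Pb − Ps = 3.5.)
Quantity falls by |ΔQ| = |31 − 25| = 6.
DWL = ½ · t · |ΔQ| = ½ · 3.5 · 6 = $10.5.

Deadweight loss = $10.5 hundred.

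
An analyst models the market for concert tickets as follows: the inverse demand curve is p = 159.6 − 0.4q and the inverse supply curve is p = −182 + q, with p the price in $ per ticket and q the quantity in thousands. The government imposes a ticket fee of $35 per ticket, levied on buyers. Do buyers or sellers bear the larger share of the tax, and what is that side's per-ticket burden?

Sellers bear the larger share: $25 per ticket.

Rewrite in direct form: qd = 399 − 2.5p and qs = p + 182.
Without the tax, 399 − 2.5p = p + 182 gives 3.5p = 217, so p* = $62 and q* = 244.
With the tax collected from buyers, demand (in seller-price terms) shifts: qd = 399 − 2.5(p + 35).
New equilibrium: buyers pay $72, sellers receive $37, q = 219. (Wedge: pb − ps = 35.)
Per-ticket burden: buyers $10, sellers $25.
Sellers take the larger share because supply is less price-elastic here (demand slope 2.5 vs supply slope 1).
The less price-elastic side of the market bears the larger share of a per-unit tax.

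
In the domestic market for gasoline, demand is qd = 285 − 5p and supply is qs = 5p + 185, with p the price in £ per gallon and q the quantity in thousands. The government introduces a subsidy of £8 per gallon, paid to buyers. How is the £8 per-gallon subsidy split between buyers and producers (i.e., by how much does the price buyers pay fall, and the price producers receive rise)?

Buyers gain £4 per gallon; producers gain £4 per gallon.

Before the subsidy: set 285 − 5p = 5p + 185 → p* = £10, q* = 235.
With a per-unit subsidy paid to buyers, each effectively pays p − 8, so demand becomes qd = 285 − 5(p − 8).
Solving gives q = 255 with buyers paying £6 and producers receiving £14 (the £8 wedge).
Gain to buyers: £4; to producers: £4. (They sum to £8.)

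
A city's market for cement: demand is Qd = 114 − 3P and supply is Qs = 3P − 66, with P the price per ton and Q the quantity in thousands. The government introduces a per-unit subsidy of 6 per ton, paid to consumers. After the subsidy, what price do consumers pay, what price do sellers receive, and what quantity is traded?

Without the subsidy, 114 − 3P = 3P − 66 gives 6P = 180, so P* = 30 and Q* = 24.
With a per-unit subsidy paid to consumers, each effectively pays P − 6, so demand becomes Qd = 114 − 3(P − 6).
New equilibrium: consumers pay 27, sellers receive 33, Q = 33. (Wedge: Pb − Ps = −6.)

Consumers pay 27; sellers receive 33; quantity = 33.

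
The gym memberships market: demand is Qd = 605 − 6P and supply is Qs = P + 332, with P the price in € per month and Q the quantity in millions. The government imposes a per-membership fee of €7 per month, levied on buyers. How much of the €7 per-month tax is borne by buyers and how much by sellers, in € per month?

Without the tax, 605 − 6P = P + 332 gives 7P = 273, so P* = €39 and Q* = 371.
With the tax collected from buyers, demand (in seller-price terms) shifts: Qd = 605 − 6(P + 7).
Solving gives Q = 365 with buyers paying €40 and sellers receiving €33 (the €7 wedge).
Burden on buyers: €1; on sellers: €6. (They sum to €7.)
The less price-elastic side of the market bears the larger share of a per-unit tax.

Buyers bear €1 per month; sellers bear €6 per month.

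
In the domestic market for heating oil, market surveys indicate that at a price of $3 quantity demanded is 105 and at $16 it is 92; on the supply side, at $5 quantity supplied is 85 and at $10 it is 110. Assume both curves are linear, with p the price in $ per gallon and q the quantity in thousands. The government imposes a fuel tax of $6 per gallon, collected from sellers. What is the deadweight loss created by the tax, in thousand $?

Deadweight loss = $15 thousand.

Demand slope: (92 − 105)/(16 − 3) = -1, so qd = 108 − p.
Supply slope: (110 − 85)/(10 − 5) = 5, so qs = 5p + 60.
Without the tax, 108 − p = 5p + 60 gives 6p = 48, so p* = $8 and q* = 100.
With the tax collected from sellers, supply shifts: qs = 5(p − 6) + 60.
New equilibrium: consumers pay $13, sellers receive $7, q = 95. (Wedge: pb − ps = 6.)
Quantity falls by |ΔQ| = |100 − 95| = 5.
DWL = ½ · t · |ΔQ| = ½ · 6 · 5 = $15.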